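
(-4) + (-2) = -6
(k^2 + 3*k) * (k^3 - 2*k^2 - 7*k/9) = k^5 + k^4 - 61*k^3/9 - 7*k^2/3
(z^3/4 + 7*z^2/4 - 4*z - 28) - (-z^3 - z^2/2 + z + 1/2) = 5*z^3/4 + 9*z^2/4 - 5*z - 57/2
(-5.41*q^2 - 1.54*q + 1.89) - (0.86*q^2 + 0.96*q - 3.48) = -6.27*q^2 - 2.5*q + 5.37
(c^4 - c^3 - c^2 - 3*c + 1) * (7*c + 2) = 7*c^5 - 5*c^4 - 9*c^3 - 23*c^2 + c + 2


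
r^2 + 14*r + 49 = (r + 7)^2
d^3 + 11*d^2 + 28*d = d*(d + 4)*(d + 7)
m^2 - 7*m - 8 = (m - 8)*(m + 1)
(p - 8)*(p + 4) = p^2 - 4*p - 32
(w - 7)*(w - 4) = w^2 - 11*w + 28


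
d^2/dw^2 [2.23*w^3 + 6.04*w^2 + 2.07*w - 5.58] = 13.38*w + 12.08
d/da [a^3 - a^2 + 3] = a*(3*a - 2)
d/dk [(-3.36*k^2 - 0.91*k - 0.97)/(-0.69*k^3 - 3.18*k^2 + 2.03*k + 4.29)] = (-2.3184*k^4 - 1.2558*k^3 - 11.7225*k^2 - 34.998*k - 1.9348)/(0.4761*k^6 + 4.3884*k^5 + 7.311*k^4 - 18.831*k^3 - 23.1635*k^2 + 17.4174*k + 18.4041)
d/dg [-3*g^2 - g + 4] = -6*g - 1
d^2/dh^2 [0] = 0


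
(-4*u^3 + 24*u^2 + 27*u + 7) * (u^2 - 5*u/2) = -4*u^5 + 34*u^4 - 33*u^3 - 121*u^2/2 - 35*u/2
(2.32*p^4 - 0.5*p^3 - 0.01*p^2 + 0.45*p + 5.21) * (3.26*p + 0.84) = 7.5632*p^5 + 0.3188*p^4 - 0.4526*p^3 + 1.4586*p^2 + 17.3626*p + 4.3764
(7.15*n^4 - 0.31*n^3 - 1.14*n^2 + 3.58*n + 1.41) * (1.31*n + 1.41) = 9.3665*n^5 + 9.6754*n^4 - 1.9305*n^3 + 3.0824*n^2 + 6.8949*n + 1.9881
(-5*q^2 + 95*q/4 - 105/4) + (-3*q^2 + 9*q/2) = -8*q^2 + 113*q/4 - 105/4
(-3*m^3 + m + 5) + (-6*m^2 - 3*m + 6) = -3*m^3 - 6*m^2 - 2*m + 11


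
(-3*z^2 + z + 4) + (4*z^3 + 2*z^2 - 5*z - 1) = 4*z^3 - z^2 - 4*z + 3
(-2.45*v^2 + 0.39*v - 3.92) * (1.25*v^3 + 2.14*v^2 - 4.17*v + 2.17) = -3.0625*v^5 - 4.7555*v^4 + 6.1511*v^3 - 15.3316*v^2 + 17.1927*v - 8.5064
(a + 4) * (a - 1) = a^2 + 3*a - 4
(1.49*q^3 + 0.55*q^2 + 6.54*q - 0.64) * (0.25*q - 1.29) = 0.3725*q^4 - 1.7846*q^3 + 0.9255*q^2 - 8.5966*q + 0.8256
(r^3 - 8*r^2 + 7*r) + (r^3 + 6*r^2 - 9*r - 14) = 2*r^3 - 2*r^2 - 2*r - 14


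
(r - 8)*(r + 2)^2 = r^3 - 4*r^2 - 28*r - 32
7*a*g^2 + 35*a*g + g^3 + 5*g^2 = g*(7*a + g)*(g + 5)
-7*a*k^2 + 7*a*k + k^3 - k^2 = k*(-7*a + k)*(k - 1)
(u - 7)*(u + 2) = u^2 - 5*u - 14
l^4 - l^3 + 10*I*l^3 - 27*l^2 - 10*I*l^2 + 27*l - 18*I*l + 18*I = (l - 1)*(l + I)*(l + 3*I)*(l + 6*I)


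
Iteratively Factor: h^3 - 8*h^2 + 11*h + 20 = (h - 4)*(h^2 - 4*h - 5) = (h - 5)*(h - 4)*(h + 1)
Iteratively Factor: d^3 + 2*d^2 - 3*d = (d - 1)*(d^2 + 3*d) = (d - 1)*(d + 3)*(d)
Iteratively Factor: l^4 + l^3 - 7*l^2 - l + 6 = (l - 2)*(l^3 + 3*l^2 - l - 3) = (l - 2)*(l + 3)*(l^2 - 1) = (l - 2)*(l + 1)*(l + 3)*(l - 1)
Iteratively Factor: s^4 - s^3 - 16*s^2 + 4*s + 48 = (s - 4)*(s^3 + 3*s^2 - 4*s - 12) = (s - 4)*(s + 3)*(s^2 - 4) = (s - 4)*(s - 2)*(s + 3)*(s + 2)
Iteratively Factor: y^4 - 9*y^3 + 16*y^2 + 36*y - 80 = (y - 2)*(y^3 - 7*y^2 + 2*y + 40) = (y - 2)*(y + 2)*(y^2 - 9*y + 20) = (y - 5)*(y - 2)*(y + 2)*(y - 4)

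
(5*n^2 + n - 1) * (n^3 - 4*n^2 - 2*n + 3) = 5*n^5 - 19*n^4 - 15*n^3 + 17*n^2 + 5*n - 3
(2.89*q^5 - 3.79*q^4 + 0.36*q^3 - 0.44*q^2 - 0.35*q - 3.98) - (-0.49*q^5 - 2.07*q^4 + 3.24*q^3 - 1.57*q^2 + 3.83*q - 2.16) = 3.38*q^5 - 1.72*q^4 - 2.88*q^3 + 1.13*q^2 - 4.18*q - 1.82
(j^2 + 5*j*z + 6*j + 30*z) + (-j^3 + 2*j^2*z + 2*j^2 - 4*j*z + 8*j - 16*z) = -j^3 + 2*j^2*z + 3*j^2 + j*z + 14*j + 14*z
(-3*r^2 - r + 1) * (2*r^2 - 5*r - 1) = -6*r^4 + 13*r^3 + 10*r^2 - 4*r - 1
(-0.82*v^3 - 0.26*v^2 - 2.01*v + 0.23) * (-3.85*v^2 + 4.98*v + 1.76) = 3.157*v^5 - 3.0826*v^4 + 5.0005*v^3 - 11.3529*v^2 - 2.3922*v + 0.4048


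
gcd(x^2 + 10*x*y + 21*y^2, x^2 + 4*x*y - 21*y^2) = x + 7*y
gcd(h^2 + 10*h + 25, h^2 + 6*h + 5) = h + 5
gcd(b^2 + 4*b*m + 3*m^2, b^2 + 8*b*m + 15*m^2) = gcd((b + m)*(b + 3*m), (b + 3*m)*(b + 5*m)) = b + 3*m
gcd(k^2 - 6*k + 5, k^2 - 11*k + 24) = 1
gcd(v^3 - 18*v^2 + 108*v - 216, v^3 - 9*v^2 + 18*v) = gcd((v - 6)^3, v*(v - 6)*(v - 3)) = v - 6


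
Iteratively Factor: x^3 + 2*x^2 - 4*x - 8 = (x - 2)*(x^2 + 4*x + 4) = (x - 2)*(x + 2)*(x + 2)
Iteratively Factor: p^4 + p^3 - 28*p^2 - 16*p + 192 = (p + 4)*(p^3 - 3*p^2 - 16*p + 48) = (p - 3)*(p + 4)*(p^2 - 16) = (p - 3)*(p + 4)^2*(p - 4)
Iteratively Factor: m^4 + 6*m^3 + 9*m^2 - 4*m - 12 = (m + 3)*(m^3 + 3*m^2 - 4) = (m - 1)*(m + 3)*(m^2 + 4*m + 4) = (m - 1)*(m + 2)*(m + 3)*(m + 2)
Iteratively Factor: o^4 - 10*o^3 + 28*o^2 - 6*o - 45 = (o - 3)*(o^3 - 7*o^2 + 7*o + 15) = (o - 3)*(o + 1)*(o^2 - 8*o + 15) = (o - 5)*(o - 3)*(o + 1)*(o - 3)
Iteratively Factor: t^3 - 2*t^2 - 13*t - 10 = (t + 1)*(t^2 - 3*t - 10) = (t - 5)*(t + 1)*(t + 2)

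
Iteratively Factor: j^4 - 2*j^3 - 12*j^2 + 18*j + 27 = (j + 3)*(j^3 - 5*j^2 + 3*j + 9) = (j - 3)*(j + 3)*(j^2 - 2*j - 3) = (j - 3)^2*(j + 3)*(j + 1)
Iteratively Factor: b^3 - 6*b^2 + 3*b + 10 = (b - 5)*(b^2 - b - 2) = (b - 5)*(b - 2)*(b + 1)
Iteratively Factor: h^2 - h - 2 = (h + 1)*(h - 2)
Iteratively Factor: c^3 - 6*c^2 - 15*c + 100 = (c + 4)*(c^2 - 10*c + 25) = (c - 5)*(c + 4)*(c - 5)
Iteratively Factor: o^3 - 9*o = (o + 3)*(o^2 - 3*o) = (o - 3)*(o + 3)*(o)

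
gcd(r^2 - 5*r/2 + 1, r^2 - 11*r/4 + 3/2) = r - 2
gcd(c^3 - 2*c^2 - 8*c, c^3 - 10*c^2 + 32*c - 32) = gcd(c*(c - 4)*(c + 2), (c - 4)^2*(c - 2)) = c - 4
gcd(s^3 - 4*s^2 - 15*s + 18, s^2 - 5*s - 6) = s - 6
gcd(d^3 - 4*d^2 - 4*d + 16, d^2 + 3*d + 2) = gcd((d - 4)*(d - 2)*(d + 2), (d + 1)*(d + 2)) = d + 2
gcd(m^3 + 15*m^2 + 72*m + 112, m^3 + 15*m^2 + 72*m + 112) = m^3 + 15*m^2 + 72*m + 112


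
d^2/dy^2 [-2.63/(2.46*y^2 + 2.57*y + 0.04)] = (31.831416*y^2 + 33.254772*y - 2.63*(4.92*y + 2.57)*(9.84*y + 5.14) + 0.517584)/(2.46*y^2 + 2.57*y + 0.04)^3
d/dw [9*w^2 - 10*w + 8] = 18*w - 10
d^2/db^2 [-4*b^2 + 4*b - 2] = -8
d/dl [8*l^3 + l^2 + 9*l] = 24*l^2 + 2*l + 9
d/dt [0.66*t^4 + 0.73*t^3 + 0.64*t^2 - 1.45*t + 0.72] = 2.64*t^3 + 2.19*t^2 + 1.28*t - 1.45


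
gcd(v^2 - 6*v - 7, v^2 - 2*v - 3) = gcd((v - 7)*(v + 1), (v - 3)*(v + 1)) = v + 1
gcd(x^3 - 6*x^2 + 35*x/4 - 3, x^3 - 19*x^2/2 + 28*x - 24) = x^2 - 11*x/2 + 6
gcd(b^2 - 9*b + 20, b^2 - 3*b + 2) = 1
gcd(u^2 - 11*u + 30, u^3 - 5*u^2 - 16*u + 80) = u - 5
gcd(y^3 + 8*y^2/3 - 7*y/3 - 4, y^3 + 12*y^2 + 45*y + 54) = y + 3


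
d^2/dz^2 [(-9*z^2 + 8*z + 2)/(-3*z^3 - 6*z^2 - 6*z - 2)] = 6*(27*z^6 - 72*z^5 - 342*z^4 - 378*z^3 - 120*z^2 + 36*z + 28)/(27*z^9 + 162*z^8 + 486*z^7 + 918*z^6 + 1188*z^5 + 1080*z^4 + 684*z^3 + 288*z^2 + 72*z + 8)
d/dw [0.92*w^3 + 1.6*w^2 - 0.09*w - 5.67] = 2.76*w^2 + 3.2*w - 0.09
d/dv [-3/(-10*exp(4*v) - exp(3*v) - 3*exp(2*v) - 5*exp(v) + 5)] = (-120*exp(3*v) - 9*exp(2*v) - 18*exp(v) - 15)*exp(v)/(10*exp(4*v) + exp(3*v) + 3*exp(2*v) + 5*exp(v) - 5)^2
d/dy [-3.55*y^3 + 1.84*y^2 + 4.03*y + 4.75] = -10.65*y^2 + 3.68*y + 4.03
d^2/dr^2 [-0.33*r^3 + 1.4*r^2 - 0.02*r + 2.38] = 2.8 - 1.98*r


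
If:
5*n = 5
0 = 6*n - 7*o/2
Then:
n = 1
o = 12/7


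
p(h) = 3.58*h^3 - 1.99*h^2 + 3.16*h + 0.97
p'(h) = 10.74*h^2 - 3.98*h + 3.16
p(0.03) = 1.06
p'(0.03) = 3.05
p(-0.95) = -6.90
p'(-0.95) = 16.63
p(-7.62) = -1722.63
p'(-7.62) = 657.10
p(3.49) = 139.94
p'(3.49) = 120.08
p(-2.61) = -84.48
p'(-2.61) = 86.71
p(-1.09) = -9.47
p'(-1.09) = 20.26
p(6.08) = 751.25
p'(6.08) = 375.98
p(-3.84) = -243.22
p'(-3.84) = 176.81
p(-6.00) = -862.91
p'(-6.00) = 413.68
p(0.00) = 0.97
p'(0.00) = 3.16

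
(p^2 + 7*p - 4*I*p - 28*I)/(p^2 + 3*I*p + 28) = (p + 7)/(p + 7*I)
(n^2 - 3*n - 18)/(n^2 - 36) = (n + 3)/(n + 6)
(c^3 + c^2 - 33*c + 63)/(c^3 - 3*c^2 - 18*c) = (-c^3 - c^2 + 33*c - 63)/(c*(-c^2 + 3*c + 18))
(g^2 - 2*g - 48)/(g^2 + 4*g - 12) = (g - 8)/(g - 2)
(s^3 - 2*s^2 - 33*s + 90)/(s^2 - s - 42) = (s^2 - 8*s + 15)/(s - 7)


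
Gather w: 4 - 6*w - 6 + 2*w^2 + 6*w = 2*w^2 - 2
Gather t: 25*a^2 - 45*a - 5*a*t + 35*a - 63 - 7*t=25*a^2 - 10*a + t*(-5*a - 7) - 63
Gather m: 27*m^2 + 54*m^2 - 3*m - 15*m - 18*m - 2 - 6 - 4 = 81*m^2 - 36*m - 12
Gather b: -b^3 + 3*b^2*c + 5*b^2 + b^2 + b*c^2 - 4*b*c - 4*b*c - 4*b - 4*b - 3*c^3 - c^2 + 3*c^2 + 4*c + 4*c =-b^3 + b^2*(3*c + 6) + b*(c^2 - 8*c - 8) - 3*c^3 + 2*c^2 + 8*c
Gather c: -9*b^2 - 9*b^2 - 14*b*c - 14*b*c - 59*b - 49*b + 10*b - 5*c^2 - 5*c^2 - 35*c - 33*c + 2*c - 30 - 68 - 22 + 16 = -18*b^2 - 98*b - 10*c^2 + c*(-28*b - 66) - 104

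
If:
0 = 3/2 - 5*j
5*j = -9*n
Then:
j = 3/10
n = -1/6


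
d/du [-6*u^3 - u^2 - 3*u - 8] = -18*u^2 - 2*u - 3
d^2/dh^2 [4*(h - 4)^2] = 8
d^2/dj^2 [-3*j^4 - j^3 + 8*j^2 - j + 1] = -36*j^2 - 6*j + 16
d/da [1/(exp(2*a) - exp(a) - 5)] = (1 - 2*exp(a))*exp(a)/(-exp(2*a) + exp(a) + 5)^2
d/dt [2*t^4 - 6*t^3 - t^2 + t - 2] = 8*t^3 - 18*t^2 - 2*t + 1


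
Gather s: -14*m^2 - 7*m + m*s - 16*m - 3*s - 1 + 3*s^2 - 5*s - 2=-14*m^2 - 23*m + 3*s^2 + s*(m - 8) - 3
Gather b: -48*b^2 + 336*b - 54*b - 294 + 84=-48*b^2 + 282*b - 210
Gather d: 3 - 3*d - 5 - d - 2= -4*d - 4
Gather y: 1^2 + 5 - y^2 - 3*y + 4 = -y^2 - 3*y + 10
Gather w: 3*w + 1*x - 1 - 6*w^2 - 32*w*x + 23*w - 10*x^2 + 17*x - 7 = -6*w^2 + w*(26 - 32*x) - 10*x^2 + 18*x - 8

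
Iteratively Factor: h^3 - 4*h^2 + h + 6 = (h + 1)*(h^2 - 5*h + 6) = (h - 3)*(h + 1)*(h - 2)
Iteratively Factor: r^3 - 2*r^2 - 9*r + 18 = (r + 3)*(r^2 - 5*r + 6) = (r - 2)*(r + 3)*(r - 3)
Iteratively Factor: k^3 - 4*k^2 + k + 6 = (k - 2)*(k^2 - 2*k - 3) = (k - 2)*(k + 1)*(k - 3)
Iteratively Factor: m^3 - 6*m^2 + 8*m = (m - 2)*(m^2 - 4*m) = (m - 4)*(m - 2)*(m)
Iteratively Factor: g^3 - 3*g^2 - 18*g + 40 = (g + 4)*(g^2 - 7*g + 10) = (g - 2)*(g + 4)*(g - 5)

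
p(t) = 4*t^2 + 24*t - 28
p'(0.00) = 24.00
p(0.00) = -28.00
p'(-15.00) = -96.00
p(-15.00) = 512.00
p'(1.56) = 36.48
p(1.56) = 19.17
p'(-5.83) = -22.64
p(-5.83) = -31.96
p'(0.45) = 27.60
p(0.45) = -16.39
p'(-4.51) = -12.08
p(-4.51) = -54.88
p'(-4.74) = -13.92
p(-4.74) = -51.89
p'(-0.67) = 18.64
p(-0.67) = -42.28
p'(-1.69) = 10.48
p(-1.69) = -57.14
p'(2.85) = 46.80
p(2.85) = 72.89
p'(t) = 8*t + 24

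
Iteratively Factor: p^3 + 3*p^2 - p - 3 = (p - 1)*(p^2 + 4*p + 3) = (p - 1)*(p + 3)*(p + 1)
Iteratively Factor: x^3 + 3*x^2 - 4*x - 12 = (x - 2)*(x^2 + 5*x + 6) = (x - 2)*(x + 2)*(x + 3)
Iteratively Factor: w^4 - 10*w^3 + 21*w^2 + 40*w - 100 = (w - 5)*(w^3 - 5*w^2 - 4*w + 20) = (w - 5)*(w - 2)*(w^2 - 3*w - 10) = (w - 5)*(w - 2)*(w + 2)*(w - 5)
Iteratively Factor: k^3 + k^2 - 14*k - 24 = (k + 2)*(k^2 - k - 12) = (k - 4)*(k + 2)*(k + 3)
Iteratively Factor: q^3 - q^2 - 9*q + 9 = (q + 3)*(q^2 - 4*q + 3) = (q - 3)*(q + 3)*(q - 1)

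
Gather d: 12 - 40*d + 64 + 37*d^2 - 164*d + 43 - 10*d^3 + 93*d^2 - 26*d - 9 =-10*d^3 + 130*d^2 - 230*d + 110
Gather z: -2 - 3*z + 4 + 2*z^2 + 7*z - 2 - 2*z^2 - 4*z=0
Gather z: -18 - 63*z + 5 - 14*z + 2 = -77*z - 11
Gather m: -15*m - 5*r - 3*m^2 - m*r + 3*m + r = -3*m^2 + m*(-r - 12) - 4*r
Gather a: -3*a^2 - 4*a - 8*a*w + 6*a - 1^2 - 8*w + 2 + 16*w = -3*a^2 + a*(2 - 8*w) + 8*w + 1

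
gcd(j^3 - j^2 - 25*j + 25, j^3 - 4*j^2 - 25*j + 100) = j^2 - 25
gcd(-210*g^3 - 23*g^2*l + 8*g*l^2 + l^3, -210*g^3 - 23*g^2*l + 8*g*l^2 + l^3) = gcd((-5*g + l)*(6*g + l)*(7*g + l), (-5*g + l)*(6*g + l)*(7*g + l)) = 210*g^3 + 23*g^2*l - 8*g*l^2 - l^3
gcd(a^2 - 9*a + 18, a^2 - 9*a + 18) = a^2 - 9*a + 18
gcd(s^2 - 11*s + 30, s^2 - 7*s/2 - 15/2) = s - 5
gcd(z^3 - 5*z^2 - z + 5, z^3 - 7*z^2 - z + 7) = z^2 - 1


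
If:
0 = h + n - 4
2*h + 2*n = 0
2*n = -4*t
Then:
No Solution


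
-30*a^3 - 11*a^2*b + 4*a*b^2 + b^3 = (-3*a + b)*(2*a + b)*(5*a + b)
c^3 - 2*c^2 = c^2*(c - 2)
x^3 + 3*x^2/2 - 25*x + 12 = (x - 4)*(x - 1/2)*(x + 6)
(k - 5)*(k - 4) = k^2 - 9*k + 20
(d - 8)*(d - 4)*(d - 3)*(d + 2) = d^4 - 13*d^3 + 38*d^2 + 40*d - 192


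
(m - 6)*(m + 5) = m^2 - m - 30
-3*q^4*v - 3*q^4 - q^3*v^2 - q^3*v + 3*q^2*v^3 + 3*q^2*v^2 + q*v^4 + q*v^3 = (-q + v)*(q + v)*(3*q + v)*(q*v + q)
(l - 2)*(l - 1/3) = l^2 - 7*l/3 + 2/3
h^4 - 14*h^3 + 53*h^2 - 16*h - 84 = (h - 7)*(h - 6)*(h - 2)*(h + 1)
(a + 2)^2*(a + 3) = a^3 + 7*a^2 + 16*a + 12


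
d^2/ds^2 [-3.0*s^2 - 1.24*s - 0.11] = -6.00000000000000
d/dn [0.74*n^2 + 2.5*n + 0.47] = 1.48*n + 2.5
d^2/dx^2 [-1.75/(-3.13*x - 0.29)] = 34.28915/(3.13*x + 0.29)^3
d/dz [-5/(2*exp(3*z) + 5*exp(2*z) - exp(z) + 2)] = (30*exp(2*z) + 50*exp(z) - 5)*exp(z)/(2*exp(3*z) + 5*exp(2*z) - exp(z) + 2)^2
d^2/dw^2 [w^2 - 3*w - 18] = 2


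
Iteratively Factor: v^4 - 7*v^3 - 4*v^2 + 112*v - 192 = (v + 4)*(v^3 - 11*v^2 + 40*v - 48) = (v - 3)*(v + 4)*(v^2 - 8*v + 16) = (v - 4)*(v - 3)*(v + 4)*(v - 4)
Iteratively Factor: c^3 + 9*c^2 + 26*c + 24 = (c + 3)*(c^2 + 6*c + 8) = (c + 2)*(c + 3)*(c + 4)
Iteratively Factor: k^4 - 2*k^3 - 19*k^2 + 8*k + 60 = (k - 2)*(k^3 - 19*k - 30) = (k - 2)*(k + 2)*(k^2 - 2*k - 15) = (k - 5)*(k - 2)*(k + 2)*(k + 3)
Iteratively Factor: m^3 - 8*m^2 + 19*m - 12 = (m - 4)*(m^2 - 4*m + 3) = (m - 4)*(m - 3)*(m - 1)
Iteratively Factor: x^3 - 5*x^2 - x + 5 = (x - 1)*(x^2 - 4*x - 5) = (x - 1)*(x + 1)*(x - 5)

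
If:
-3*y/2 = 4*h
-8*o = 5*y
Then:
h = -3*y/8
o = -5*y/8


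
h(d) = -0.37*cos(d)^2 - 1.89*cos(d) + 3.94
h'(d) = 0.74*sin(d)*cos(d) + 1.89*sin(d)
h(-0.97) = 2.75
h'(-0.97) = -1.90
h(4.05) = 4.96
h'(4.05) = -1.13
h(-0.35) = 1.84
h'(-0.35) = -0.89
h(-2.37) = 5.10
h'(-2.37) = -0.95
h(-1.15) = 3.11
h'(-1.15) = -2.00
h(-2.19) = 4.91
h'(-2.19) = -1.19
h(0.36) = 1.85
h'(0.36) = 0.91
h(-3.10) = 5.46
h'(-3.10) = -0.05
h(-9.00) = 5.35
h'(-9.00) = -0.50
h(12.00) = 2.08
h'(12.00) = -1.35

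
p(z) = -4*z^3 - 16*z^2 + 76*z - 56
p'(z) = -12*z^2 - 32*z + 76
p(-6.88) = -33.59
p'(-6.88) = -271.85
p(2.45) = -24.66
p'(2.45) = -74.43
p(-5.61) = -279.68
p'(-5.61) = -122.15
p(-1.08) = -151.70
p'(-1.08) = 96.56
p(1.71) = 7.17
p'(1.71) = -13.81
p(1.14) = 3.92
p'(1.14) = 23.92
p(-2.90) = -313.40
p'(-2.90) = 67.88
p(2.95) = -73.73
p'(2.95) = -122.83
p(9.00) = -3584.00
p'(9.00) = -1184.00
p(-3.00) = -320.00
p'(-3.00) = 64.00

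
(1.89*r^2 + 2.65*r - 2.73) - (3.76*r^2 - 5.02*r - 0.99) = -1.87*r^2 + 7.67*r - 1.74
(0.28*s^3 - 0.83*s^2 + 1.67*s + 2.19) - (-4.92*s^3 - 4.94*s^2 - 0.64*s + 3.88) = 5.2*s^3 + 4.11*s^2 + 2.31*s - 1.69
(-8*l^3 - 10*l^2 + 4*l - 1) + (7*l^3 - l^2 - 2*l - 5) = -l^3 - 11*l^2 + 2*l - 6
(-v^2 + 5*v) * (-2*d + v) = 2*d*v^2 - 10*d*v - v^3 + 5*v^2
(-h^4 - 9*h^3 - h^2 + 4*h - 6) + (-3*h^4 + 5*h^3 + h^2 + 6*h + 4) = -4*h^4 - 4*h^3 + 10*h - 2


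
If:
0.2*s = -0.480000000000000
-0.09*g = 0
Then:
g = 0.00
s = -2.40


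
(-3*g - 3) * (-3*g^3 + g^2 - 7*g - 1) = 9*g^4 + 6*g^3 + 18*g^2 + 24*g + 3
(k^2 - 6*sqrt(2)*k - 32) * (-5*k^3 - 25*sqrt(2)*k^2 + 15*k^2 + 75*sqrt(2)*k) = -5*k^5 + 5*sqrt(2)*k^4 + 15*k^4 - 15*sqrt(2)*k^3 + 460*k^3 - 1380*k^2 + 800*sqrt(2)*k^2 - 2400*sqrt(2)*k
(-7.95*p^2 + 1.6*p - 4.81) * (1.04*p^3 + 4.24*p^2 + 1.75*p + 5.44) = -8.268*p^5 - 32.044*p^4 - 12.1309*p^3 - 60.8424*p^2 + 0.286500000000002*p - 26.1664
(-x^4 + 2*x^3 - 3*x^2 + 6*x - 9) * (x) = -x^5 + 2*x^4 - 3*x^3 + 6*x^2 - 9*x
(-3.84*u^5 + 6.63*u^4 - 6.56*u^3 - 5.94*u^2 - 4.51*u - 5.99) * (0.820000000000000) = -3.1488*u^5 + 5.4366*u^4 - 5.3792*u^3 - 4.8708*u^2 - 3.6982*u - 4.9118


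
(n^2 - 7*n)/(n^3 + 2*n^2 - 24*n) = (n - 7)/(n^2 + 2*n - 24)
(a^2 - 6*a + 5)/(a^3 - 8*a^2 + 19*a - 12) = (a - 5)/(a^2 - 7*a + 12)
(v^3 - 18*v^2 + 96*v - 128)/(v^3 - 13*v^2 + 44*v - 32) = (v^2 - 10*v + 16)/(v^2 - 5*v + 4)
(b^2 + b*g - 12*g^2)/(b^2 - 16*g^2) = (b - 3*g)/(b - 4*g)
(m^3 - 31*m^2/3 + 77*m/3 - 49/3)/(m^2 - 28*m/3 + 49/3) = m - 1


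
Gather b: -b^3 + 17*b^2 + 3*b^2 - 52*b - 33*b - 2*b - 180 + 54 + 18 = -b^3 + 20*b^2 - 87*b - 108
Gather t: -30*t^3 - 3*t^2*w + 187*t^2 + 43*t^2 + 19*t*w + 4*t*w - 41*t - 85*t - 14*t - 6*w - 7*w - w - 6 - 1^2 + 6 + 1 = -30*t^3 + t^2*(230 - 3*w) + t*(23*w - 140) - 14*w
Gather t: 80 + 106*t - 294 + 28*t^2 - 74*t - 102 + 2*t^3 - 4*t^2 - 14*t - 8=2*t^3 + 24*t^2 + 18*t - 324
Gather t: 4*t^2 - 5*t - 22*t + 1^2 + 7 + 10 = 4*t^2 - 27*t + 18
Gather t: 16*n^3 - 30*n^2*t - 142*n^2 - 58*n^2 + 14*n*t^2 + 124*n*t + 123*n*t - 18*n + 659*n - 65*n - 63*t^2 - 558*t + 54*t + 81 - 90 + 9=16*n^3 - 200*n^2 + 576*n + t^2*(14*n - 63) + t*(-30*n^2 + 247*n - 504)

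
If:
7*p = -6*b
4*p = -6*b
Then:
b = 0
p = 0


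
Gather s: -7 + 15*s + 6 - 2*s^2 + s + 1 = -2*s^2 + 16*s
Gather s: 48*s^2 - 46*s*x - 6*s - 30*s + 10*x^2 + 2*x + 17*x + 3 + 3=48*s^2 + s*(-46*x - 36) + 10*x^2 + 19*x + 6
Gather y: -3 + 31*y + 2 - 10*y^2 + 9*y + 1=-10*y^2 + 40*y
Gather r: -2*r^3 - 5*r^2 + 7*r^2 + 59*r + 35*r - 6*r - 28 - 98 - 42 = -2*r^3 + 2*r^2 + 88*r - 168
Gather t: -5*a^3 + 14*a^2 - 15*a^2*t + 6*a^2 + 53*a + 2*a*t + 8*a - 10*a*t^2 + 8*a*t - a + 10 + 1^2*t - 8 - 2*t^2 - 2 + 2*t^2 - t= -5*a^3 + 20*a^2 - 10*a*t^2 + 60*a + t*(-15*a^2 + 10*a)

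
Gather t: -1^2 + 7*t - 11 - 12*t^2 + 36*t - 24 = -12*t^2 + 43*t - 36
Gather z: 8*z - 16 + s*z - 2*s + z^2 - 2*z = -2*s + z^2 + z*(s + 6) - 16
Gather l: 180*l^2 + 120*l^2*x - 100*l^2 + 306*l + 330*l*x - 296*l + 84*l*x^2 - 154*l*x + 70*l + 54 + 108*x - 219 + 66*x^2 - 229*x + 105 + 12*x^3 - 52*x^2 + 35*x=l^2*(120*x + 80) + l*(84*x^2 + 176*x + 80) + 12*x^3 + 14*x^2 - 86*x - 60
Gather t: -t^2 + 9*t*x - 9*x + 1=-t^2 + 9*t*x - 9*x + 1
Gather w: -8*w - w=-9*w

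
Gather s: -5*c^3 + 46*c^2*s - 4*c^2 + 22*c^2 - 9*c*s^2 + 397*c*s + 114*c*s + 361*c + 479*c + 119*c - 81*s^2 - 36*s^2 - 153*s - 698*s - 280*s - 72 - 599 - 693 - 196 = -5*c^3 + 18*c^2 + 959*c + s^2*(-9*c - 117) + s*(46*c^2 + 511*c - 1131) - 1560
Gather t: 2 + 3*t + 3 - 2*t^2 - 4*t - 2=-2*t^2 - t + 3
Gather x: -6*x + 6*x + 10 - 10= 0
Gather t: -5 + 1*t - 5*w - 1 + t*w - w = t*(w + 1) - 6*w - 6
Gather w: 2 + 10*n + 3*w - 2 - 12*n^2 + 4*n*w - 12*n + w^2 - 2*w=-12*n^2 - 2*n + w^2 + w*(4*n + 1)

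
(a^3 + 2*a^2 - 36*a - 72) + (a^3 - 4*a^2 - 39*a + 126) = 2*a^3 - 2*a^2 - 75*a + 54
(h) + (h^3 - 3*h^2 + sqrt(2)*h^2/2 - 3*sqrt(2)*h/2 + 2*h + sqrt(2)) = h^3 - 3*h^2 + sqrt(2)*h^2/2 - 3*sqrt(2)*h/2 + 3*h + sqrt(2)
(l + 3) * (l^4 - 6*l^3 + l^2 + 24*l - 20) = l^5 - 3*l^4 - 17*l^3 + 27*l^2 + 52*l - 60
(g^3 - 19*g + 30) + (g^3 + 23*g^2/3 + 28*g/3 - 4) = 2*g^3 + 23*g^2/3 - 29*g/3 + 26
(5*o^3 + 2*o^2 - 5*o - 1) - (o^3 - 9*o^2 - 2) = 4*o^3 + 11*o^2 - 5*o + 1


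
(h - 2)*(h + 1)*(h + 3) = h^3 + 2*h^2 - 5*h - 6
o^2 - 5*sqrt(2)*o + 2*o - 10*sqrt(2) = (o + 2)*(o - 5*sqrt(2))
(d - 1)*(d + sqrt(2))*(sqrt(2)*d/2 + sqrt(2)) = sqrt(2)*d^3/2 + sqrt(2)*d^2/2 + d^2 - sqrt(2)*d + d - 2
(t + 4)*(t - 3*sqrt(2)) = t^2 - 3*sqrt(2)*t + 4*t - 12*sqrt(2)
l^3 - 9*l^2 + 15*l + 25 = (l - 5)^2*(l + 1)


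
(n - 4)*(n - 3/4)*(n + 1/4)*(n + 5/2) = n^4 - 2*n^3 - 151*n^2/16 + 169*n/32 + 15/8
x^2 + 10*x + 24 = (x + 4)*(x + 6)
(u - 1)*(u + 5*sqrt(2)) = u^2 - u + 5*sqrt(2)*u - 5*sqrt(2)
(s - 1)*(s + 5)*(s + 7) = s^3 + 11*s^2 + 23*s - 35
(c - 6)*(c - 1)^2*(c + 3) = c^4 - 5*c^3 - 11*c^2 + 33*c - 18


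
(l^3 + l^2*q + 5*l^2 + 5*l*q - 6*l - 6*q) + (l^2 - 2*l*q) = l^3 + l^2*q + 6*l^2 + 3*l*q - 6*l - 6*q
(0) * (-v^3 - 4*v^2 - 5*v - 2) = 0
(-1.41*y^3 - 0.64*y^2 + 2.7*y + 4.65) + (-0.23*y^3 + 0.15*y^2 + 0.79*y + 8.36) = -1.64*y^3 - 0.49*y^2 + 3.49*y + 13.01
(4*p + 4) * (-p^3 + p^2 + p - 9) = -4*p^4 + 8*p^2 - 32*p - 36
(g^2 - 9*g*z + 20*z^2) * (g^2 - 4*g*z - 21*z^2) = g^4 - 13*g^3*z + 35*g^2*z^2 + 109*g*z^3 - 420*z^4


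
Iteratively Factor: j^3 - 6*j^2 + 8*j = (j - 2)*(j^2 - 4*j) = (j - 4)*(j - 2)*(j)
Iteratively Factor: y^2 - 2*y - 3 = (y - 3)*(y + 1)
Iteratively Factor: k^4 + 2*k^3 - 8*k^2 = (k)*(k^3 + 2*k^2 - 8*k) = k*(k - 2)*(k^2 + 4*k) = k^2*(k - 2)*(k + 4)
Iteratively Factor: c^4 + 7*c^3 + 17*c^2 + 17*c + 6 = (c + 3)*(c^3 + 4*c^2 + 5*c + 2) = (c + 2)*(c + 3)*(c^2 + 2*c + 1) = (c + 1)*(c + 2)*(c + 3)*(c + 1)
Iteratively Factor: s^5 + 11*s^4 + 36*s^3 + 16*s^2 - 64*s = (s + 4)*(s^4 + 7*s^3 + 8*s^2 - 16*s) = s*(s + 4)*(s^3 + 7*s^2 + 8*s - 16) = s*(s + 4)^2*(s^2 + 3*s - 4) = s*(s - 1)*(s + 4)^2*(s + 4)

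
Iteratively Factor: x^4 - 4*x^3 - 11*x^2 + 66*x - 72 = (x - 3)*(x^3 - x^2 - 14*x + 24) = (x - 3)*(x + 4)*(x^2 - 5*x + 6) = (x - 3)*(x - 2)*(x + 4)*(x - 3)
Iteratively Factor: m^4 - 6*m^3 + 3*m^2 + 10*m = (m + 1)*(m^3 - 7*m^2 + 10*m) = m*(m + 1)*(m^2 - 7*m + 10) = m*(m - 2)*(m + 1)*(m - 5)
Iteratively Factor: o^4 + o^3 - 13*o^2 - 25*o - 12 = (o + 1)*(o^3 - 13*o - 12) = (o - 4)*(o + 1)*(o^2 + 4*o + 3) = (o - 4)*(o + 1)^2*(o + 3)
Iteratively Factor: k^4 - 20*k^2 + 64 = (k - 4)*(k^3 + 4*k^2 - 4*k - 16) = (k - 4)*(k + 2)*(k^2 + 2*k - 8) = (k - 4)*(k + 2)*(k + 4)*(k - 2)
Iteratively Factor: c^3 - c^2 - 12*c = (c)*(c^2 - c - 12) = c*(c - 4)*(c + 3)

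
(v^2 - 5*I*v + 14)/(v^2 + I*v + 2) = (v - 7*I)/(v - I)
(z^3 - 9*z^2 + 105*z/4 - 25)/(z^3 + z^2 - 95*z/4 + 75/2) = (z - 4)/(z + 6)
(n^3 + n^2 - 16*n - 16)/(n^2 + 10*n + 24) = (n^2 - 3*n - 4)/(n + 6)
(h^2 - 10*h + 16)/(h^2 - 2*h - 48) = (h - 2)/(h + 6)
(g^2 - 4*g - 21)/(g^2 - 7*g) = (g + 3)/g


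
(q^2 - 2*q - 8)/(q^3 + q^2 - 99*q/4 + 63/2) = 4*(q^2 - 2*q - 8)/(4*q^3 + 4*q^2 - 99*q + 126)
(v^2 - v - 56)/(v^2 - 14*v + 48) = (v + 7)/(v - 6)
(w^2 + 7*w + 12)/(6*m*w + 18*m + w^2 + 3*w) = (w + 4)/(6*m + w)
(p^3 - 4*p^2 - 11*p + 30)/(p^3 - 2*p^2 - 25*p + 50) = (p + 3)/(p + 5)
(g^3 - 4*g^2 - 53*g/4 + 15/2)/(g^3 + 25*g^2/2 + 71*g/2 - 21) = (g^2 - 7*g/2 - 15)/(g^2 + 13*g + 42)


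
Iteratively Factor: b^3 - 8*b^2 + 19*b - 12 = (b - 1)*(b^2 - 7*b + 12) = (b - 4)*(b - 1)*(b - 3)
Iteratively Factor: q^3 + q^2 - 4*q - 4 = (q - 2)*(q^2 + 3*q + 2) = (q - 2)*(q + 2)*(q + 1)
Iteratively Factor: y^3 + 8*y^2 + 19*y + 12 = (y + 3)*(y^2 + 5*y + 4) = (y + 3)*(y + 4)*(y + 1)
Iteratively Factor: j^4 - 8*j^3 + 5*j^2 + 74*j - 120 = (j - 2)*(j^3 - 6*j^2 - 7*j + 60) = (j - 4)*(j - 2)*(j^2 - 2*j - 15) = (j - 4)*(j - 2)*(j + 3)*(j - 5)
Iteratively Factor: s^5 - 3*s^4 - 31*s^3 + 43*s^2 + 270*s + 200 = (s + 2)*(s^4 - 5*s^3 - 21*s^2 + 85*s + 100) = (s - 5)*(s + 2)*(s^3 - 21*s - 20) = (s - 5)*(s + 2)*(s + 4)*(s^2 - 4*s - 5) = (s - 5)^2*(s + 2)*(s + 4)*(s + 1)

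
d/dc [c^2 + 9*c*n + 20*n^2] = 2*c + 9*n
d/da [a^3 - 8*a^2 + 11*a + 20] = 3*a^2 - 16*a + 11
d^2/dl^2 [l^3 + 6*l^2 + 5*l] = 6*l + 12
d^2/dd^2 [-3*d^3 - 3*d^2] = -18*d - 6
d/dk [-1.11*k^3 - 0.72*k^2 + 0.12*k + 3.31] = -3.33*k^2 - 1.44*k + 0.12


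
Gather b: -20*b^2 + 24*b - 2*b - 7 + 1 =-20*b^2 + 22*b - 6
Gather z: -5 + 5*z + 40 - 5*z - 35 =0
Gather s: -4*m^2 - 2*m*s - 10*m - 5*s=-4*m^2 - 10*m + s*(-2*m - 5)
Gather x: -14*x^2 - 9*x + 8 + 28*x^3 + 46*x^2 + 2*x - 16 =28*x^3 + 32*x^2 - 7*x - 8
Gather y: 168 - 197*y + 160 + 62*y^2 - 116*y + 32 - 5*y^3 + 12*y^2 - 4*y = -5*y^3 + 74*y^2 - 317*y + 360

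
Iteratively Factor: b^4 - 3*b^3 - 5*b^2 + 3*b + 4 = (b + 1)*(b^3 - 4*b^2 - b + 4) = (b - 4)*(b + 1)*(b^2 - 1) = (b - 4)*(b - 1)*(b + 1)*(b + 1)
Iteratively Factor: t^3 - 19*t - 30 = (t - 5)*(t^2 + 5*t + 6) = (t - 5)*(t + 3)*(t + 2)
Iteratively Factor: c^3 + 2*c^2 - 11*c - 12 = (c + 1)*(c^2 + c - 12) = (c - 3)*(c + 1)*(c + 4)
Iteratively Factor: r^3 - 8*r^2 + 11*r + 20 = (r + 1)*(r^2 - 9*r + 20) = (r - 5)*(r + 1)*(r - 4)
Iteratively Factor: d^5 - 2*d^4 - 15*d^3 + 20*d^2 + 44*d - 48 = (d - 4)*(d^4 + 2*d^3 - 7*d^2 - 8*d + 12) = (d - 4)*(d - 1)*(d^3 + 3*d^2 - 4*d - 12) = (d - 4)*(d - 2)*(d - 1)*(d^2 + 5*d + 6) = (d - 4)*(d - 2)*(d - 1)*(d + 2)*(d + 3)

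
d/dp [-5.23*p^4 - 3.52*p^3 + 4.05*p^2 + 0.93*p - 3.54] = -20.92*p^3 - 10.56*p^2 + 8.1*p + 0.93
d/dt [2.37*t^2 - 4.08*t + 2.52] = 4.74*t - 4.08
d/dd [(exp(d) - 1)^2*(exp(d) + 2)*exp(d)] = (4*exp(3*d) - 6*exp(d) + 2)*exp(d)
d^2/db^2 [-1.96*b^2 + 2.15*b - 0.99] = -3.92000000000000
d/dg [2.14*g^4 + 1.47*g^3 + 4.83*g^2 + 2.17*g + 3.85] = 8.56*g^3 + 4.41*g^2 + 9.66*g + 2.17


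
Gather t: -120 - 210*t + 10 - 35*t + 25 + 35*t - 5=-210*t - 90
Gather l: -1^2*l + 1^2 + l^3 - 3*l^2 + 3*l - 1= l^3 - 3*l^2 + 2*l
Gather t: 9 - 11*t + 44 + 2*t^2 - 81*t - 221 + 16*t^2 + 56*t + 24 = 18*t^2 - 36*t - 144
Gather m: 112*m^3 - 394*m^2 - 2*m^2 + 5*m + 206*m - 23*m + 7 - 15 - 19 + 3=112*m^3 - 396*m^2 + 188*m - 24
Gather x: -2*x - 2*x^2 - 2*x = -2*x^2 - 4*x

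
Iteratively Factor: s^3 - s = (s)*(s^2 - 1) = s*(s + 1)*(s - 1)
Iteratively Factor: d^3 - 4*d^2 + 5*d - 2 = (d - 1)*(d^2 - 3*d + 2) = (d - 1)^2*(d - 2)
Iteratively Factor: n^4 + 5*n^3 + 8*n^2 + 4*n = (n)*(n^3 + 5*n^2 + 8*n + 4) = n*(n + 1)*(n^2 + 4*n + 4) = n*(n + 1)*(n + 2)*(n + 2)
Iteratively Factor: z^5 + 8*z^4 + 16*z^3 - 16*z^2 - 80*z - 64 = (z + 2)*(z^4 + 6*z^3 + 4*z^2 - 24*z - 32) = (z + 2)^2*(z^3 + 4*z^2 - 4*z - 16) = (z + 2)^3*(z^2 + 2*z - 8) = (z - 2)*(z + 2)^3*(z + 4)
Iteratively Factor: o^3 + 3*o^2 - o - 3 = (o + 1)*(o^2 + 2*o - 3) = (o - 1)*(o + 1)*(o + 3)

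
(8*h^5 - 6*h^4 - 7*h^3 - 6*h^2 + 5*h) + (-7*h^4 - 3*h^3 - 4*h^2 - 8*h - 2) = 8*h^5 - 13*h^4 - 10*h^3 - 10*h^2 - 3*h - 2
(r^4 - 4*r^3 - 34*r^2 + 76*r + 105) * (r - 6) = r^5 - 10*r^4 - 10*r^3 + 280*r^2 - 351*r - 630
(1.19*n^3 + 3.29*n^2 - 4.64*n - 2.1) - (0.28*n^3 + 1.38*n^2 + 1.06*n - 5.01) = 0.91*n^3 + 1.91*n^2 - 5.7*n + 2.91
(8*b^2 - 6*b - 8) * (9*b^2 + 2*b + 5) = 72*b^4 - 38*b^3 - 44*b^2 - 46*b - 40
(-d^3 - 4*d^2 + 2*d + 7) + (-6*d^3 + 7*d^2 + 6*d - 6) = -7*d^3 + 3*d^2 + 8*d + 1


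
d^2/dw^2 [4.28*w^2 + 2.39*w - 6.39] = 8.56000000000000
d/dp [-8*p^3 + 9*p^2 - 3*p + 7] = -24*p^2 + 18*p - 3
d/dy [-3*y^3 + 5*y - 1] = 5 - 9*y^2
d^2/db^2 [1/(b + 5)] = 2/(b + 5)^3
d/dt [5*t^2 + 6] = 10*t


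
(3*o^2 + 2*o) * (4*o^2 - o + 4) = 12*o^4 + 5*o^3 + 10*o^2 + 8*o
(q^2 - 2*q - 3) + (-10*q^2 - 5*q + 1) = -9*q^2 - 7*q - 2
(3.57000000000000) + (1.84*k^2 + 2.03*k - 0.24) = 1.84*k^2 + 2.03*k + 3.33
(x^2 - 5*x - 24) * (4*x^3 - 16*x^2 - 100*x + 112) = 4*x^5 - 36*x^4 - 116*x^3 + 996*x^2 + 1840*x - 2688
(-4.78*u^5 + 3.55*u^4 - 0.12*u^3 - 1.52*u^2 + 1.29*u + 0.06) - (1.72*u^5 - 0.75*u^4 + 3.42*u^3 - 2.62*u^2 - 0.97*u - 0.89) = -6.5*u^5 + 4.3*u^4 - 3.54*u^3 + 1.1*u^2 + 2.26*u + 0.95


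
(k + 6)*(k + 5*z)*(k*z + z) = k^3*z + 5*k^2*z^2 + 7*k^2*z + 35*k*z^2 + 6*k*z + 30*z^2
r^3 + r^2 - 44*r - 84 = (r - 7)*(r + 2)*(r + 6)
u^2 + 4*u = u*(u + 4)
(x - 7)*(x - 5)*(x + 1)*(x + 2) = x^4 - 9*x^3 + x^2 + 81*x + 70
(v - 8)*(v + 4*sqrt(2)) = v^2 - 8*v + 4*sqrt(2)*v - 32*sqrt(2)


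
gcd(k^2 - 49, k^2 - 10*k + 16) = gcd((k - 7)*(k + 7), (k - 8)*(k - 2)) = 1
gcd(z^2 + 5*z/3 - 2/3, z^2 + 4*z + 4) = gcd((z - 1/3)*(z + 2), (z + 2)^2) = z + 2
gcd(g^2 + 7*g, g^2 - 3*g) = g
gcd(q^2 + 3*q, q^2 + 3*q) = q^2 + 3*q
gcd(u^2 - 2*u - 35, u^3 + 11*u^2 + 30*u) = u + 5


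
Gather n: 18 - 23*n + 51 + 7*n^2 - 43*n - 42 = 7*n^2 - 66*n + 27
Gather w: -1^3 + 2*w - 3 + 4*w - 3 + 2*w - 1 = 8*w - 8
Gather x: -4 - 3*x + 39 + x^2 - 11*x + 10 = x^2 - 14*x + 45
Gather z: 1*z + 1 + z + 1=2*z + 2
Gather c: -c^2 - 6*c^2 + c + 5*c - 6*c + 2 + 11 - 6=7 - 7*c^2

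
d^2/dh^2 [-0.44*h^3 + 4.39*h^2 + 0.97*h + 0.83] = 8.78 - 2.64*h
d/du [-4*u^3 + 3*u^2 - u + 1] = -12*u^2 + 6*u - 1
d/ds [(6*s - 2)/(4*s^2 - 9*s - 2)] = 2*(-12*s^2 + 8*s - 15)/(16*s^4 - 72*s^3 + 65*s^2 + 36*s + 4)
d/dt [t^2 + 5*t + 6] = 2*t + 5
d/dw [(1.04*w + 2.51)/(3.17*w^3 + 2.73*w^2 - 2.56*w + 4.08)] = (-6.5936*w^3 - 26.7093*w^2 - 13.7046*w + 10.6688)/(10.0489*w^6 + 17.3082*w^5 - 8.7775*w^4 + 11.8896*w^3 + 28.8304*w^2 - 20.8896*w + 16.6464)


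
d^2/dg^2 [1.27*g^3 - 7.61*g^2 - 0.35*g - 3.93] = 7.62*g - 15.22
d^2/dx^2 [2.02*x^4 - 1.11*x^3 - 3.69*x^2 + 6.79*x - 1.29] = 24.24*x^2 - 6.66*x - 7.38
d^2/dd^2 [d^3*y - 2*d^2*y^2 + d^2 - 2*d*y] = 6*d*y - 4*y^2 + 2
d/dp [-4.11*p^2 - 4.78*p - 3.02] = -8.22*p - 4.78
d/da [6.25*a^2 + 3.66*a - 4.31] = 12.5*a + 3.66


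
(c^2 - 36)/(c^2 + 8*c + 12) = (c - 6)/(c + 2)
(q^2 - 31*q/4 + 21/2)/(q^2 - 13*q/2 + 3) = (4*q - 7)/(2*(2*q - 1))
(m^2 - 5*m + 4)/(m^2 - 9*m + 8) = (m - 4)/(m - 8)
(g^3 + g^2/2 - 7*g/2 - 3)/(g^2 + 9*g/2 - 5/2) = (2*g^3 + g^2 - 7*g - 6)/(2*g^2 + 9*g - 5)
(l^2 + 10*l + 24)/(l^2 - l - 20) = (l + 6)/(l - 5)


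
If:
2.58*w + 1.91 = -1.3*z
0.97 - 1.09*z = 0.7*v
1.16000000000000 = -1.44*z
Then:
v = 2.64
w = -0.33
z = -0.81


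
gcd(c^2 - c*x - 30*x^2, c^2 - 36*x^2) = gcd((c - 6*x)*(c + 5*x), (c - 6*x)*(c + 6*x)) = -c + 6*x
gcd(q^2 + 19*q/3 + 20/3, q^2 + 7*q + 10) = q + 5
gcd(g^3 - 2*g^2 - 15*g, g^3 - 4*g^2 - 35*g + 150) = g - 5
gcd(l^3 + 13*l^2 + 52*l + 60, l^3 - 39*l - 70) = l^2 + 7*l + 10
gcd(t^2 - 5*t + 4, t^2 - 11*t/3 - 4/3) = t - 4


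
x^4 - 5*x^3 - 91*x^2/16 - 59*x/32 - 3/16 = (x - 6)*(x + 1/4)^2*(x + 1/2)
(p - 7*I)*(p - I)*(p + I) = p^3 - 7*I*p^2 + p - 7*I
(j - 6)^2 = j^2 - 12*j + 36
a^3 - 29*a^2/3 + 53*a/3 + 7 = (a - 7)*(a - 3)*(a + 1/3)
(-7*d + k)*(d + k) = -7*d^2 - 6*d*k + k^2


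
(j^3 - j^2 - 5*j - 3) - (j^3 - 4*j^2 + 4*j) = 3*j^2 - 9*j - 3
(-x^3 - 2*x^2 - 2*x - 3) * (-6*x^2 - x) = 6*x^5 + 13*x^4 + 14*x^3 + 20*x^2 + 3*x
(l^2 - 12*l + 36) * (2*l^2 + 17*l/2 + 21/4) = 2*l^4 - 31*l^3/2 - 99*l^2/4 + 243*l + 189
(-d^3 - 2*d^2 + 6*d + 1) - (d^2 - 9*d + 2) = -d^3 - 3*d^2 + 15*d - 1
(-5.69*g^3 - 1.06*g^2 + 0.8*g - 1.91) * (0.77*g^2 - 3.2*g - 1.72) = -4.3813*g^5 + 17.3918*g^4 + 13.7948*g^3 - 2.2075*g^2 + 4.736*g + 3.2852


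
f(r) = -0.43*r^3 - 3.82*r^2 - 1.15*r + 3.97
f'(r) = -1.29*r^2 - 7.64*r - 1.15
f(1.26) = -4.40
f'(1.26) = -12.82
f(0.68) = 1.29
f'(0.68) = -6.94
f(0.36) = 3.04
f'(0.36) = -4.07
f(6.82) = -317.95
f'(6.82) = -113.26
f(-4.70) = -30.36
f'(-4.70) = 6.26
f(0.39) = 2.91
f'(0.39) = -4.33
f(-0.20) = 4.05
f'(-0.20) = 0.33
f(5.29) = -172.67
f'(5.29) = -77.67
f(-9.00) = 18.37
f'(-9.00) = -36.88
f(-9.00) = 18.37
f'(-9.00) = -36.88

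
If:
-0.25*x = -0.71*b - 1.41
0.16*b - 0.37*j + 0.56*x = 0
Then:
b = 0.352112676056338*x - 1.98591549295775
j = 1.66577845451085*x - 0.858774267224971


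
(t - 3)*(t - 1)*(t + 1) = t^3 - 3*t^2 - t + 3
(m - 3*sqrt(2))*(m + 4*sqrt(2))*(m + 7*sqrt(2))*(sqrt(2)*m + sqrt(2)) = sqrt(2)*m^4 + sqrt(2)*m^3 + 16*m^3 - 10*sqrt(2)*m^2 + 16*m^2 - 336*m - 10*sqrt(2)*m - 336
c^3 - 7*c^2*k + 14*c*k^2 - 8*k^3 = (c - 4*k)*(c - 2*k)*(c - k)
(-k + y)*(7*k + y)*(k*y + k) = -7*k^3*y - 7*k^3 + 6*k^2*y^2 + 6*k^2*y + k*y^3 + k*y^2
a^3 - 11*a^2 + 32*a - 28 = (a - 7)*(a - 2)^2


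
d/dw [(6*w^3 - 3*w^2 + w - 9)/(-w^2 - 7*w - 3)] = 2*(-3*w^4 - 42*w^3 - 16*w^2 - 33)/(w^4 + 14*w^3 + 55*w^2 + 42*w + 9)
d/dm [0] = 0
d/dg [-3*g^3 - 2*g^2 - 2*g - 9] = -9*g^2 - 4*g - 2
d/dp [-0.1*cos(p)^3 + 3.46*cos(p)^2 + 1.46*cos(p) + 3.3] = (0.3*cos(p)^2 - 6.92*cos(p) - 1.46)*sin(p)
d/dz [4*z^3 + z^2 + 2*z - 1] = 12*z^2 + 2*z + 2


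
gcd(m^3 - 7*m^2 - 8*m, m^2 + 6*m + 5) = m + 1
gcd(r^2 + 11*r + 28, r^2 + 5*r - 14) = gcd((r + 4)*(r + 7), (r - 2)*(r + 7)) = r + 7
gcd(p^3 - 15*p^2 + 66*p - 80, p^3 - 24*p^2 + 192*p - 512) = p - 8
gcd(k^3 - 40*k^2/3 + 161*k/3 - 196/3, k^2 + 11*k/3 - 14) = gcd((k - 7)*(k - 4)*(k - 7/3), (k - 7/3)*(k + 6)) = k - 7/3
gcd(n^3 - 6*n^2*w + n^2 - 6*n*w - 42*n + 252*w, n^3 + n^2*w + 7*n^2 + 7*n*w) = n + 7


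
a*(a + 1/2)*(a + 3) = a^3 + 7*a^2/2 + 3*a/2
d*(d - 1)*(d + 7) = d^3 + 6*d^2 - 7*d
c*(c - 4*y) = c^2 - 4*c*y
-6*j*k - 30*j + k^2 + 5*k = (-6*j + k)*(k + 5)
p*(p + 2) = p^2 + 2*p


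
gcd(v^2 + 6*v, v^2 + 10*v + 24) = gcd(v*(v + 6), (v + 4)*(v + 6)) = v + 6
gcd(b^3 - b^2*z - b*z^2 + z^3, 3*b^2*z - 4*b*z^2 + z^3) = -b + z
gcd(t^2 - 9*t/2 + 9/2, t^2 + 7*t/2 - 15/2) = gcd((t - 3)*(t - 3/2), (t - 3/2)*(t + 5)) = t - 3/2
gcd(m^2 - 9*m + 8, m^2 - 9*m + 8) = m^2 - 9*m + 8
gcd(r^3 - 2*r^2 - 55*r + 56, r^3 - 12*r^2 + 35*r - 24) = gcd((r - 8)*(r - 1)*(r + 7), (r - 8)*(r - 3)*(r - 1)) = r^2 - 9*r + 8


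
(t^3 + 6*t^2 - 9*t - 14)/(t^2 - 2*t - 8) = (-t^3 - 6*t^2 + 9*t + 14)/(-t^2 + 2*t + 8)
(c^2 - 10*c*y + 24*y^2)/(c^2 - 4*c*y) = (c - 6*y)/c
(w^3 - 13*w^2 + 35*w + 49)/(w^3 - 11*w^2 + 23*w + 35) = (w - 7)/(w - 5)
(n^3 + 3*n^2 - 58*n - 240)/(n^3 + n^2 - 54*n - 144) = (n + 5)/(n + 3)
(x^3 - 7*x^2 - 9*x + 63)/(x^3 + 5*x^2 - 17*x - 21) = (x^2 - 4*x - 21)/(x^2 + 8*x + 7)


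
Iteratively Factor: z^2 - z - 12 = (z - 4)*(z + 3)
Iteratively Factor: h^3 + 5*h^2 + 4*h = (h + 4)*(h^2 + h) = h*(h + 4)*(h + 1)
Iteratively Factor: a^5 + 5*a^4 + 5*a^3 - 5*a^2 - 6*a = (a + 2)*(a^4 + 3*a^3 - a^2 - 3*a) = (a + 2)*(a + 3)*(a^3 - a) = (a + 1)*(a + 2)*(a + 3)*(a^2 - a) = (a - 1)*(a + 1)*(a + 2)*(a + 3)*(a)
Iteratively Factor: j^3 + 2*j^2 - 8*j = (j - 2)*(j^2 + 4*j) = j*(j - 2)*(j + 4)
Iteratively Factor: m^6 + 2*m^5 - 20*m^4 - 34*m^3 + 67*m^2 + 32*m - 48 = (m + 1)*(m^5 + m^4 - 21*m^3 - 13*m^2 + 80*m - 48) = (m - 1)*(m + 1)*(m^4 + 2*m^3 - 19*m^2 - 32*m + 48) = (m - 4)*(m - 1)*(m + 1)*(m^3 + 6*m^2 + 5*m - 12) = (m - 4)*(m - 1)*(m + 1)*(m + 4)*(m^2 + 2*m - 3) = (m - 4)*(m - 1)^2*(m + 1)*(m + 4)*(m + 3)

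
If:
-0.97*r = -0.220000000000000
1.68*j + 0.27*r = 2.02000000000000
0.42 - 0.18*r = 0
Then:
No Solution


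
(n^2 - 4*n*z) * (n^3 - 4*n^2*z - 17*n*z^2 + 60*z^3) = n^5 - 8*n^4*z - n^3*z^2 + 128*n^2*z^3 - 240*n*z^4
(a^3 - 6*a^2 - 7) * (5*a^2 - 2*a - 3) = 5*a^5 - 32*a^4 + 9*a^3 - 17*a^2 + 14*a + 21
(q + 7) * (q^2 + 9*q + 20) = q^3 + 16*q^2 + 83*q + 140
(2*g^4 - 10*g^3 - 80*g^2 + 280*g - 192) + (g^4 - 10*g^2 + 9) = 3*g^4 - 10*g^3 - 90*g^2 + 280*g - 183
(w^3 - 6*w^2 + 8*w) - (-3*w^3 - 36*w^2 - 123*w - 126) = 4*w^3 + 30*w^2 + 131*w + 126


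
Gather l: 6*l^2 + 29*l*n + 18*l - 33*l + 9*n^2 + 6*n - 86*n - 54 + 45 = 6*l^2 + l*(29*n - 15) + 9*n^2 - 80*n - 9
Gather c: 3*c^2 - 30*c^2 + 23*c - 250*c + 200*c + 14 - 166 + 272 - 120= -27*c^2 - 27*c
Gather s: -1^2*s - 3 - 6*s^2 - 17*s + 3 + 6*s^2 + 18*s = 0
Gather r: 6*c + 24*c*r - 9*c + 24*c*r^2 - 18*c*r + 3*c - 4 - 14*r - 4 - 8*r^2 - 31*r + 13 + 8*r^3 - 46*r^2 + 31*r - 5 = 8*r^3 + r^2*(24*c - 54) + r*(6*c - 14)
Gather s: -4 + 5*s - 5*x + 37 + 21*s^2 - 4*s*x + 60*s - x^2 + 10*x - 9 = 21*s^2 + s*(65 - 4*x) - x^2 + 5*x + 24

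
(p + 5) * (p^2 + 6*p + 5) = p^3 + 11*p^2 + 35*p + 25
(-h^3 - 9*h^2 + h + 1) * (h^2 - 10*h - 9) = -h^5 + h^4 + 100*h^3 + 72*h^2 - 19*h - 9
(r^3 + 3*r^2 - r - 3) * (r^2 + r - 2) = r^5 + 4*r^4 - 10*r^2 - r + 6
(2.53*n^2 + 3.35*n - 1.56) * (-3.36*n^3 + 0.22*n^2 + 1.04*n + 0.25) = -8.5008*n^5 - 10.6994*n^4 + 8.6098*n^3 + 3.7733*n^2 - 0.7849*n - 0.39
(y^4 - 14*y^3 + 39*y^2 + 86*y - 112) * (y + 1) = y^5 - 13*y^4 + 25*y^3 + 125*y^2 - 26*y - 112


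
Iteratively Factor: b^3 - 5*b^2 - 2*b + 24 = (b - 4)*(b^2 - b - 6) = (b - 4)*(b - 3)*(b + 2)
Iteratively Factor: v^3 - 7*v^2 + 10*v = (v - 5)*(v^2 - 2*v) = (v - 5)*(v - 2)*(v)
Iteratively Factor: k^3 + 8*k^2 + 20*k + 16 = (k + 2)*(k^2 + 6*k + 8) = (k + 2)*(k + 4)*(k + 2)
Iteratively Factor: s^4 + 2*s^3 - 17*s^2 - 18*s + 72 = (s + 4)*(s^3 - 2*s^2 - 9*s + 18) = (s - 3)*(s + 4)*(s^2 + s - 6) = (s - 3)*(s - 2)*(s + 4)*(s + 3)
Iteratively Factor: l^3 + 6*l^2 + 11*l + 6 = (l + 1)*(l^2 + 5*l + 6) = (l + 1)*(l + 2)*(l + 3)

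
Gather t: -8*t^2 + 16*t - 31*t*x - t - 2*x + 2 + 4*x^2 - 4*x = -8*t^2 + t*(15 - 31*x) + 4*x^2 - 6*x + 2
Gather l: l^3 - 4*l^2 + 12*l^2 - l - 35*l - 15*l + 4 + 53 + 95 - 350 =l^3 + 8*l^2 - 51*l - 198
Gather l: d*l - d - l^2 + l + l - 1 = -d - l^2 + l*(d + 2) - 1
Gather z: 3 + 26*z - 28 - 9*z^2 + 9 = -9*z^2 + 26*z - 16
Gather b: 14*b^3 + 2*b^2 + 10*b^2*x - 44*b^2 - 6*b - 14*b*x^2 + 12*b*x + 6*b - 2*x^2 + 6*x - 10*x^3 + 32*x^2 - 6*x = 14*b^3 + b^2*(10*x - 42) + b*(-14*x^2 + 12*x) - 10*x^3 + 30*x^2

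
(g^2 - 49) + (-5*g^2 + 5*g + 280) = -4*g^2 + 5*g + 231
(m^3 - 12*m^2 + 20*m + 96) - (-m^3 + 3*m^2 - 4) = 2*m^3 - 15*m^2 + 20*m + 100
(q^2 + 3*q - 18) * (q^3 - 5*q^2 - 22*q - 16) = q^5 - 2*q^4 - 55*q^3 + 8*q^2 + 348*q + 288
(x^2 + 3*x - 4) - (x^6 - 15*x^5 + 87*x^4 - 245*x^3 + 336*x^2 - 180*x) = -x^6 + 15*x^5 - 87*x^4 + 245*x^3 - 335*x^2 + 183*x - 4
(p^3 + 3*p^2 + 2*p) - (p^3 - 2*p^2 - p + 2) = 5*p^2 + 3*p - 2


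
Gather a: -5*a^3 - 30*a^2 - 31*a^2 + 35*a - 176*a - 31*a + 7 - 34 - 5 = -5*a^3 - 61*a^2 - 172*a - 32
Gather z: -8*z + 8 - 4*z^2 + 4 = -4*z^2 - 8*z + 12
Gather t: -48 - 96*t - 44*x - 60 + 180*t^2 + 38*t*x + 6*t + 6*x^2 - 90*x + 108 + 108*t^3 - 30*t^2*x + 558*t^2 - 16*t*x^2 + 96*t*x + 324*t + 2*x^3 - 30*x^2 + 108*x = 108*t^3 + t^2*(738 - 30*x) + t*(-16*x^2 + 134*x + 234) + 2*x^3 - 24*x^2 - 26*x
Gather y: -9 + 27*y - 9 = 27*y - 18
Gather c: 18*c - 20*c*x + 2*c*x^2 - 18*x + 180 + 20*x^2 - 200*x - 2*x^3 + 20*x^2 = c*(2*x^2 - 20*x + 18) - 2*x^3 + 40*x^2 - 218*x + 180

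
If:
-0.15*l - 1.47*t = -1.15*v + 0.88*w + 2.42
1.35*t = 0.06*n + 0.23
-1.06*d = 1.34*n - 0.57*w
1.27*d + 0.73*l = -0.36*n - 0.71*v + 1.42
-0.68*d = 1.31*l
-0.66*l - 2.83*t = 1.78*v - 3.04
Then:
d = 0.64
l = -0.33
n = -0.85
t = 0.13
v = 1.62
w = -0.80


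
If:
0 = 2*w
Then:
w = 0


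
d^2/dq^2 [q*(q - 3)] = 2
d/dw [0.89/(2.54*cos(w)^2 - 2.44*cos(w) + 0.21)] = (4.5212*cos(w) - 2.1716)*sin(w)/(2.54*cos(w)^2 - 2.44*cos(w) + 0.21)^2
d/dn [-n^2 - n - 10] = -2*n - 1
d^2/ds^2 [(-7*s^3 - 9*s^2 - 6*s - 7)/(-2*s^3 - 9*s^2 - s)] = 2*(-90*s^6 + 30*s^5 + 438*s^4 + 1408*s^3 + 1743*s^2 + 189*s + 7)/(s^3*(8*s^6 + 108*s^5 + 498*s^4 + 837*s^3 + 249*s^2 + 27*s + 1))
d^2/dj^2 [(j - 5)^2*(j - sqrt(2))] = 6*j - 20 - 2*sqrt(2)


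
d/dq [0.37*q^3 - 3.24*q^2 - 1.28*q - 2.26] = 1.11*q^2 - 6.48*q - 1.28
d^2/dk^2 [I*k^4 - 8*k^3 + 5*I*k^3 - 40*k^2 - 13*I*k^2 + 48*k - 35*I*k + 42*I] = 12*I*k^2 + k*(-48 + 30*I) - 80 - 26*I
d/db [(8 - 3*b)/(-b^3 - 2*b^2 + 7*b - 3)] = (-6*b^3 + 18*b^2 + 32*b - 47)/(b^6 + 4*b^5 - 10*b^4 - 22*b^3 + 61*b^2 - 42*b + 9)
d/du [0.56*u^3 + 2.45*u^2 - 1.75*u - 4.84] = 1.68*u^2 + 4.9*u - 1.75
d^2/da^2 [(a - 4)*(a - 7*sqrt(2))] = 2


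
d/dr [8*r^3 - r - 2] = 24*r^2 - 1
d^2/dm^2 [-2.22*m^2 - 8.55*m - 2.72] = -4.44000000000000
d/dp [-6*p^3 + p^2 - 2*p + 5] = -18*p^2 + 2*p - 2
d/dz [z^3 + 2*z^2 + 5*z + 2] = 3*z^2 + 4*z + 5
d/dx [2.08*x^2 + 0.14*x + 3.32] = 4.16*x + 0.14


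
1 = 1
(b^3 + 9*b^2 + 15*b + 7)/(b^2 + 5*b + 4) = (b^2 + 8*b + 7)/(b + 4)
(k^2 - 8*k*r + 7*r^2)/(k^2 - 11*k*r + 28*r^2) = (-k + r)/(-k + 4*r)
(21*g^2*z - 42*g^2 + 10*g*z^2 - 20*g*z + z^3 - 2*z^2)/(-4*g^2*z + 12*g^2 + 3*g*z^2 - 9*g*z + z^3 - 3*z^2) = (-21*g^2*z + 42*g^2 - 10*g*z^2 + 20*g*z - z^3 + 2*z^2)/(4*g^2*z - 12*g^2 - 3*g*z^2 + 9*g*z - z^3 + 3*z^2)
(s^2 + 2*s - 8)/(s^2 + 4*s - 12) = (s + 4)/(s + 6)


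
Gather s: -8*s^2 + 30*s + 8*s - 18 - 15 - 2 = -8*s^2 + 38*s - 35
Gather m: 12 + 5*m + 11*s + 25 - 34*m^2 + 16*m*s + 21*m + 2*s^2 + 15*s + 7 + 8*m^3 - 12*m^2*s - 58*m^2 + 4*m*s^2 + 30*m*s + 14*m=8*m^3 + m^2*(-12*s - 92) + m*(4*s^2 + 46*s + 40) + 2*s^2 + 26*s + 44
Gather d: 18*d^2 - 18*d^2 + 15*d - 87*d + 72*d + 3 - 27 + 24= 0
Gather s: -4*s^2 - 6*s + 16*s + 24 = -4*s^2 + 10*s + 24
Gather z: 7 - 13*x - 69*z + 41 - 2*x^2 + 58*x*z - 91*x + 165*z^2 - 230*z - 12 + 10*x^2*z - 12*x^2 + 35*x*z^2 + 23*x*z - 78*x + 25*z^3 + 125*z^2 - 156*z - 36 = -14*x^2 - 182*x + 25*z^3 + z^2*(35*x + 290) + z*(10*x^2 + 81*x - 455)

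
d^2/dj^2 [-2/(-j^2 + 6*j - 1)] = 4*(-j^2 + 6*j + 4*(j - 3)^2 - 1)/(j^2 - 6*j + 1)^3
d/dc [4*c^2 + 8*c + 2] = 8*c + 8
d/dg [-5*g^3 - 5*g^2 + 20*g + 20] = -15*g^2 - 10*g + 20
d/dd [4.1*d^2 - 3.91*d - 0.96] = 8.2*d - 3.91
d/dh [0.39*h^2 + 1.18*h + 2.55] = 0.78*h + 1.18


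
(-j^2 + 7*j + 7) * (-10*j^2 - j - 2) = 10*j^4 - 69*j^3 - 75*j^2 - 21*j - 14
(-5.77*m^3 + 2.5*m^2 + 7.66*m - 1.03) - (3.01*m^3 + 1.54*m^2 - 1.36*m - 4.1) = -8.78*m^3 + 0.96*m^2 + 9.02*m + 3.07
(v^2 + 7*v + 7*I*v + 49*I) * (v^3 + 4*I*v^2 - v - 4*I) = v^5 + 7*v^4 + 11*I*v^4 - 29*v^3 + 77*I*v^3 - 203*v^2 - 11*I*v^2 + 28*v - 77*I*v + 196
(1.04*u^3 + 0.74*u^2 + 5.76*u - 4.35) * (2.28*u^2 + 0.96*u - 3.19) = 2.3712*u^5 + 2.6856*u^4 + 10.5256*u^3 - 6.749*u^2 - 22.5504*u + 13.8765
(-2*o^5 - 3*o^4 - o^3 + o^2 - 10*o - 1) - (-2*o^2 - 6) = -2*o^5 - 3*o^4 - o^3 + 3*o^2 - 10*o + 5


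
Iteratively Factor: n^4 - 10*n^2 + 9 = (n - 1)*(n^3 + n^2 - 9*n - 9) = (n - 3)*(n - 1)*(n^2 + 4*n + 3) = (n - 3)*(n - 1)*(n + 3)*(n + 1)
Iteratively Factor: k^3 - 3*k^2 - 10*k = (k + 2)*(k^2 - 5*k) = (k - 5)*(k + 2)*(k)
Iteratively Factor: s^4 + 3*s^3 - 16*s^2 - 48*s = (s + 3)*(s^3 - 16*s) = s*(s + 3)*(s^2 - 16) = s*(s - 4)*(s + 3)*(s + 4)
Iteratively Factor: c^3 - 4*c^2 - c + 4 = (c - 1)*(c^2 - 3*c - 4) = (c - 4)*(c - 1)*(c + 1)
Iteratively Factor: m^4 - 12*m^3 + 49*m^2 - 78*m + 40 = (m - 2)*(m^3 - 10*m^2 + 29*m - 20) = (m - 2)*(m - 1)*(m^2 - 9*m + 20) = (m - 4)*(m - 2)*(m - 1)*(m - 5)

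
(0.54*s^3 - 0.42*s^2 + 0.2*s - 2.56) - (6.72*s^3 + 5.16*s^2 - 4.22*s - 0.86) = -6.18*s^3 - 5.58*s^2 + 4.42*s - 1.7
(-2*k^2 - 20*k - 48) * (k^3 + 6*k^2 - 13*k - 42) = -2*k^5 - 32*k^4 - 142*k^3 + 56*k^2 + 1464*k + 2016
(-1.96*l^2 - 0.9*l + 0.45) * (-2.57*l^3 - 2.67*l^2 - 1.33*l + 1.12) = 5.0372*l^5 + 7.5462*l^4 + 3.8533*l^3 - 2.1997*l^2 - 1.6065*l + 0.504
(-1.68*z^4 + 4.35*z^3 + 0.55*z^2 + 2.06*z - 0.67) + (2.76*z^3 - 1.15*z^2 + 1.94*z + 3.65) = -1.68*z^4 + 7.11*z^3 - 0.6*z^2 + 4.0*z + 2.98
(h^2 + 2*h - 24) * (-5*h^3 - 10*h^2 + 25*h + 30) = -5*h^5 - 20*h^4 + 125*h^3 + 320*h^2 - 540*h - 720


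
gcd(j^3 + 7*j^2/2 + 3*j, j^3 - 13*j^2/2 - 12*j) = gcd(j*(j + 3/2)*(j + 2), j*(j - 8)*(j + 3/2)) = j^2 + 3*j/2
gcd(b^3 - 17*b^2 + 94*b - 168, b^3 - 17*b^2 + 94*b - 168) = b^3 - 17*b^2 + 94*b - 168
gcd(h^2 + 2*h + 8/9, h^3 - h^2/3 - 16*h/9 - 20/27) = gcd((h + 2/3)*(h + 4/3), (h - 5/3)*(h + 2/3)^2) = h + 2/3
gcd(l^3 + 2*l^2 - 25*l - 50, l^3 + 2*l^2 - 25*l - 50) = l^3 + 2*l^2 - 25*l - 50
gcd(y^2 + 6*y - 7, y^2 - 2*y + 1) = y - 1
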